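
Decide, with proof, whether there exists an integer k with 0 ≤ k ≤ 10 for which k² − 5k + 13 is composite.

k = 4

At k = 4: 4² − 5·4 + 13 = 9 = 3·3, which is composite.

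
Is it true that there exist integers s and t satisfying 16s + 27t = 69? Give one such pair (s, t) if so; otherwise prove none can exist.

16 and 27 are coprime, so 16s + 27t ranges over all of ℤ.
Euclidean algorithm: 27 = 1·16 + 11, 16 = 1·11 + 5, 11 = 2·5 + 1, 5 = 5·1 + 0.
Unwinding: 1 = 11 − 2·5 = 11 − 2·(16 − 1·11) = −2·16 + 3·11 = −2·16 + 3·(27 − 1·16) = 3·27 − 5·16, i.e. 16·(-5) + 27·3 = 1.
Times 69: 16·(-345) + 27·207 = 69, so (-345, 207) solves it.
Adding 13·27 to s and subtracting 13·16 from t gives the tidier solution (6, -1).
Indeed 16·6 + 27·(-1) = 96 − 27 = 69.

s = 6, t = -1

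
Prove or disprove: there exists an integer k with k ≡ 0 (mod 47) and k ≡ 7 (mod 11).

k = 282

gcd(47, 11) = 1, so the Chinese Remainder Theorem guarantees exactly one residue class mod 517 satisfying both.
Any solution of the first congruence is k = 0 + 47t; substituting into the second, 47t ≡ 7 − 0 ≡ 7 (mod 11).
47 ≡ 3 (mod 11), so this reads 3t ≡ 7 (mod 11). Since 3·4 = 12 = 1·11 + 1, the inverse of 3 mod 11 is 4.
Therefore t ≡ 4·7 = 28 ≡ 6 (mod 11).
Taking t = 6 gives k = 0 + 47·6 = 282.
Check: 282 mod 47 = 0, 282 mod 11 = 7. ✓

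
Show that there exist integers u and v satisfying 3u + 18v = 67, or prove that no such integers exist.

There are no such integers.

gcd(3, 18) = 3, so every integer of the form 3u + 18v is a multiple of 3.
However 67 leaves remainder 1 on division by 3.
So the equation is unsolvable over ℤ.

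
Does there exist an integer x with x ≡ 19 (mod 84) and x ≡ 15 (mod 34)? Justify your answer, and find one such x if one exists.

gcd(84, 34) = 2. A simultaneous solution exists iff 19 ≡ 15 (mod 2); here 19 mod 2 = 1 = 15 mod 2, so it does.
The integers ≡ 19 (mod 84) are 19, 103, 187, 271, 355, …; their remainders mod 34 are 19, 1, 17, 33, 15, so x = 355 is the first that is ≡ 15 (mod 34).
Check: 355 mod 84 = 19, 355 mod 34 = 15. ✓

x = 355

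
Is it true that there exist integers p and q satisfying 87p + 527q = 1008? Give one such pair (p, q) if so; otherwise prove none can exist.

p = 266, q = -42

87 and 527 are coprime, so 87p + 527q ranges over all of ℤ.
Dividing repeatedly: 527 = 6·87 + 5, 87 = 17·5 + 2, 5 = 2·2 + 1, 2 = 2·1 + 0.
Unwinding: 1 = 5 − 2·2 = 5 − 2·(87 − 17·5) = −2·87 + 35·5 = −2·87 + 35·(527 − 6·87) = 35·527 − 212·87, i.e. 87·(-212) + 527·35 = 1.
Times 1008: 87·(-213696) + 527·35280 = 1008, so (-213696, 35280) solves it.
Adding 406·527 to p and subtracting 406·87 from q gives the tidier solution (266, -42).
Indeed 87·266 + 527·(-42) = 23142 − 22134 = 1008.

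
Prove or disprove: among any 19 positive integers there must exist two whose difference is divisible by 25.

Take the 19 consecutive integers 28, 29, …, 46: their residues mod 25 are all distinct because 19 ≤ 25.
No two share a residue, so no pair has difference divisible by 25; the claim fails for this set.

No; for instance {28, 29, 30, 31, 32, 33, 34, 35, 36, 37, 38, 39, 40, 41, 42, 43, 44, 45, 46} is a counterexample.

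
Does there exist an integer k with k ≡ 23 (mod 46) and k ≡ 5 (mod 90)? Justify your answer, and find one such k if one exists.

k = 1265

Here gcd(46, 90) = 2, and both 23 and 5 leave remainder 1 mod 2, so the system is consistent.
Put k = 23 + 46t, so we need 46t ≡ 72 (mod 90), equivalently (divide by 2) 23t ≡ 36 (mod 45).
Since 23·2 = 46 = 1·45 + 1, the inverse of 23 mod 45 is 2.
Multiplying by 2: t ≡ 2·36 = 72 ≡ 27 (mod 45).
Then k = 23 + 46·27 = 1265.
Indeed 1265 ≡ 23 (mod 46) and 1265 ≡ 5 (mod 90).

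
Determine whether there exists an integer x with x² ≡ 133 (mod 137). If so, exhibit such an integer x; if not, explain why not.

x = 74

Take x = 74. Then 74² = 5476 = 39·137 + 133, so 74² ≡ 133 (mod 137).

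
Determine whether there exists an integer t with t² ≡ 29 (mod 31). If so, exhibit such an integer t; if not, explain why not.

31 is prime, so by Euler's criterion 29 is a square mod 31 iff 29^((31−1)/2) = 29^15 ≡ 1 (mod 31).
Repeated squaring mod 31: 29^2 = 841 ≡ 4; 29^4 ≡ 4² = 16 ≡ 16; 29^8 ≡ 16² = 256 ≡ 8.
Since 15 = 8 + 4 + 2 + 1, 29^15 ≡ 8 · 16 · 4 · 29; multiplying out mod 31: 8·16 = 128 ≡ 4, then 4·4 = 16 ≡ 16, then 16·29 = 464 ≡ 30. Thus 29^15 ≡ 30 ≡ −1 (mod 31).
The value −1 means 29 is a non-residue modulo 31, so t² ≡ 29 (mod 31) is impossible.

There is no such integer.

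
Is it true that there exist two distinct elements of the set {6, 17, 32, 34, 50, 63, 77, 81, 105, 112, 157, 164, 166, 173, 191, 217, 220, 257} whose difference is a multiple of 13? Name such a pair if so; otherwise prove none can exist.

Yes: 6 and 32.

6 mod 13 = 6 and 32 mod 13 = 6, so 32 − 6 = 26 = 2·13.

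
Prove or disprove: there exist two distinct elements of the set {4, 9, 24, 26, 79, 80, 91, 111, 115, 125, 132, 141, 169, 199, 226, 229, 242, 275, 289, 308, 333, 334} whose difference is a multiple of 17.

Reduce each element mod 17: 4↦4, 9↦9, 24↦7, 26↦9, 79↦11, 80↦12, 91↦6, 111↦9, 115↦13, 125↦6, 132↦13, 141↦5, 169↦16, 199↦12, 226↦5, 229↦8, 242↦4, 275↦3, 289↦0, 308↦2, 333↦10, 334↦11. The residue 4 repeats (at 4 and 242), and 242 − 4 = 238 = 14·17.

Yes: 4 and 242.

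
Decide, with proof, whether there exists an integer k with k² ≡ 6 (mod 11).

Squares mod 11 repeat after k = 5 (as (−k)² = k²); for k = 0..5 they are 0, 1, 4, 9, 5, 3.
So the quadratic residues mod 11 are {0, 1, 3, 4, 5, 9}, and 6 is not among them.
Therefore k² ≡ 6 (mod 11) has no solution.

There is no such integer.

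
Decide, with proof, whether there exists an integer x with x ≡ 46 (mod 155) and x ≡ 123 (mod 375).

No, no such integer exists.

Reduce both congruences modulo 5, which divides 155 and 375: they say x ≡ 46 (mod 5) and x ≡ 123 (mod 5).
These are incompatible: 46 − 123 = -77 is not divisible by 5.
Hence the system has no solution.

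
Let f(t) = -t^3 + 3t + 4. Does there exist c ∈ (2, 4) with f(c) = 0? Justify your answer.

f(2) = 2 and f(4) = -48, which have opposite signs.
f is continuous everywhere (it is a polynomial), in particular on [2, 4].
So by the Intermediate Value Theorem there is a c strictly between 2 and 4 with f(c) = 0.

Such a root exists.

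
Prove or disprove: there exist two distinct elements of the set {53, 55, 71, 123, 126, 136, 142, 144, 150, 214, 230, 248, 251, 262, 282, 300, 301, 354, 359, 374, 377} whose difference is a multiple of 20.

Both 71 and 251 leave remainder 11 on division by 20; their difference 180 = 9·20 is a multiple of 20.

71 and 251 are such a pair.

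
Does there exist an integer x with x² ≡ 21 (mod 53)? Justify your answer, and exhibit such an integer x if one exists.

There is no such integer.

53 is prime, so by Euler's criterion 21 is a square mod 53 iff 21^((53−1)/2) = 21^26 ≡ 1 (mod 53).
Repeated squaring mod 53: 21^2 = 441 ≡ 17; 21^4 ≡ 17² = 289 ≡ 24; 21^8 ≡ 24² = 576 ≡ 46; 21^16 ≡ 46² = 2116 ≡ 49.
Since 26 = 16 + 8 + 2, 21^26 ≡ 49 · 46 · 17; multiplying out mod 53: 49·46 = 2254 ≡ 28, then 28·17 = 476 ≡ 52. Thus 21^26 ≡ 52 ≡ −1 (mod 53).
The value −1 means 21 is a non-residue modulo 53, so x² ≡ 21 (mod 53) is impossible.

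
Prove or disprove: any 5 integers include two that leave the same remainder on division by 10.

No; for instance {48, 49, 50, 51, 52} is a counterexample.

Take the 5 consecutive integers 48, 49, …, 52: their residues mod 10 are all distinct because 5 ≤ 10.
So no two of them leave the same remainder on division by 10; the claim fails for this set.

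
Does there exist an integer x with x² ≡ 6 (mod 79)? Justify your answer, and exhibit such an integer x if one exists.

There is no such integer.

79 is prime, so by Euler's criterion 6 is a square mod 79 iff 6^((79−1)/2) = 6^39 ≡ 1 (mod 79).
Squaring successively (mod 79): 6^2 = 36 ≡ 36; 6^4 ≡ 36² = 1296 ≡ 32; 6^8 ≡ 32² = 1024 ≡ 76; 6^16 ≡ 76² = 5776 ≡ 9; 6^32 ≡ 9² = 81 ≡ 2.
Since 39 = 32 + 4 + 2 + 1, 6^39 ≡ 2 · 32 · 36 · 6; multiplying out mod 79: 2·32 = 64 ≡ 64, then 64·36 = 2304 ≡ 13, then 13·6 = 78 ≡ 78. Thus 6^39 ≡ 78 ≡ −1 (mod 79).
The value −1 means 6 is a non-residue modulo 79, so x² ≡ 6 (mod 79) is impossible.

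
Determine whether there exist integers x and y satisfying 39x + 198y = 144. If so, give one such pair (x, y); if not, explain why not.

x = 24, y = -4

Since gcd(39, 198) = 3 and 144 = 3·48, Bézout's identity guarantees a solution.
Dividing through by 3 reduces the equation to 13x + 66y = 48.
Dividing repeatedly: 66 = 5·13 + 1, 13 = 13·1 + 0.
Unwinding: 1 = 66 − 5·13, i.e. 13·(-5) + 66·1 = 1.
Times 48: 13·(-240) + 66·48 = 48, so (-240, 48) solves it.
The general solution is x = -240 + 66k, y = 48 − 13k; taking k = 4 gives the smaller pair x = 24, y = -4.
Check: 39·24 + 198·(-4) = 936 − 792 = 144. ✓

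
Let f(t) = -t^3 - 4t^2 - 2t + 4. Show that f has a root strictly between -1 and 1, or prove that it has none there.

f(-1) = 3 and f(1) = -3, which have opposite signs.
f is continuous everywhere (it is a polynomial), in particular on [-1, 1].
By the Intermediate Value Theorem f must vanish at some point of (-1, 1).

Yes, f has a root in the interval.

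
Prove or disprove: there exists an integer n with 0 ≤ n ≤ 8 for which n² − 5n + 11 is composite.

At n = 8: 8² − 5·8 + 11 = 35 = 5·7, which is composite.

n = 8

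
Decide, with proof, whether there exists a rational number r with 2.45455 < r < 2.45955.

Scale by 24: the interval becomes (58.90920, 59.02920), which contains the integer 59.
Dividing back, 2.45455 < 59/24 < 2.45955, and 59/24 is rational.

r = 59/24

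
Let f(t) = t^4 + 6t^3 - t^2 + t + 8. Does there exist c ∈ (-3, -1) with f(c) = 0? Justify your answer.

Such a root exists.

f(-3) = -85 and f(-1) = 1, which have opposite signs.
f is continuous everywhere (it is a polynomial), in particular on [-3, -1].
By the Intermediate Value Theorem f must vanish at some point of (-3, -1).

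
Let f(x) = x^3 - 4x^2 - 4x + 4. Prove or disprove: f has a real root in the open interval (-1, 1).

Such a root exists.

f(-1) = 3 and f(1) = -3, which have opposite signs.
Since f is a polynomial it is continuous on [-1, 1].
By the Intermediate Value Theorem f must vanish at some point of (-1, 1).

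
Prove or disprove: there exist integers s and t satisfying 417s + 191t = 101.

Since gcd(417, 191) = 1, every integer is an integer combination of 417 and 191.
Euclidean algorithm: 417 = 2·191 + 35, 191 = 5·35 + 16, 35 = 2·16 + 3, 16 = 5·3 + 1, 3 = 3·1 + 0.
Back-substituting, 1 = 16 − 5·3 = 16 − 5·(35 − 2·16) = −5·35 + 11·16 = −5·35 + 11·(191 − 5·35) = 11·191 − 60·35 = 11·191 − 60·(417 − 2·191) = −60·417 + 131·191; that is, 417·(-60) + 191·131 = 1.
Multiplying through by 101: s = (-60)·101 = -6060, t = 131·101 = 13231 is a solution.
Adding 32·191 to s and subtracting 32·417 from t gives the tidier solution (52, -113).
Indeed 417·52 + 191·(-113) = 21684 − 21583 = 101.

s = 52, t = -113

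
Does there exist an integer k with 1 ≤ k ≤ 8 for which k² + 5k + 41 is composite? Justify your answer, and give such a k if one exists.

k = 3

At k = 3: 3² + 5·3 + 41 = 65 = 5·13, which is composite.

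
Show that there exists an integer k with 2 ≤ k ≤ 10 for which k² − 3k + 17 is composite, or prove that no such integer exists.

At k = 5: 5² − 3·5 + 17 = 27 = 3·9, which is composite.

k = 5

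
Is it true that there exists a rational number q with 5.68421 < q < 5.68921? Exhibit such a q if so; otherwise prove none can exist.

q = 91/16

Multiplying by 16: 16·5.68421 = 90.94736 and 16·5.68921 = 91.02736, so the integer 91 lies strictly between them.
Dividing back, 5.68421 < 91/16 < 5.68921, and 91/16 is rational.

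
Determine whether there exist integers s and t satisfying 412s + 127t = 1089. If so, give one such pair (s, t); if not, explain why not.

s = 72, t = -225

412 and 127 are coprime, so 412s + 127t ranges over all of ℤ.
Dividing repeatedly: 412 = 3·127 + 31, 127 = 4·31 + 3, 31 = 10·3 + 1, 3 = 3·1 + 0.
Back-substituting, 1 = 31 − 10·3 = 31 − 10·(127 − 4·31) = −10·127 + 41·31 = −10·127 + 41·(412 − 3·127) = 41·412 − 133·127; that is, 412·41 + 127·(-133) = 1.
Scaling by 1089 gives the particular solution (s, t) = (44649, -144837).
Subtracting 351·127 from s and adding 351·412 to t gives the tidier solution (72, -225).
Check: 412·72 + 127·(-225) = 29664 − 28575 = 1089. ✓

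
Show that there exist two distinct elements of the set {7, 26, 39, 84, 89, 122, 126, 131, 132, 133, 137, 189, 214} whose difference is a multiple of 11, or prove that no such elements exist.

7 mod 11 = 7 and 84 mod 11 = 7, so 84 − 7 = 77 = 7·11.

7 and 84 are such a pair.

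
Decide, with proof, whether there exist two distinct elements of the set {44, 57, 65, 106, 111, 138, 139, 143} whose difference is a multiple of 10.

Residues mod 10: 44↦4, 57↦7, 65↦5, 106↦6, 111↦1, 138↦8, 139↦9, 143↦3.
No residue repeats among the 8 elements, so no pair has difference ≡ 0 (mod 10).

No, no such pair exists.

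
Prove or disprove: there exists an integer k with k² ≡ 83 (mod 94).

k = 53 works: 53² = 2809, and 2809 − 83 = 2726 = 29·94.

k = 53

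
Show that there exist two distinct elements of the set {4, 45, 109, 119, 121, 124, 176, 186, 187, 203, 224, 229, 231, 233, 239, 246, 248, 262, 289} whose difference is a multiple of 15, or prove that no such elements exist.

4 and 109 are such a pair.

4 mod 15 = 4 and 109 mod 15 = 4, so 109 − 4 = 105 = 7·15.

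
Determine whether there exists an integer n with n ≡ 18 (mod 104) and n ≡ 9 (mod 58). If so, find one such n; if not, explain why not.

Reduce both congruences modulo 2, which divides 104 and 58: they say n ≡ 18 (mod 2) and n ≡ 9 (mod 2).
But 18 mod 2 = 0 while 9 mod 2 = 1, a contradiction.
So no integer satisfies both congruences.

There is no such integer.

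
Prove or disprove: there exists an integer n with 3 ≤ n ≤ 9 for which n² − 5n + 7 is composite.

n = 7

At n = 7: 7² − 5·7 + 7 = 21 = 3·7, which is composite.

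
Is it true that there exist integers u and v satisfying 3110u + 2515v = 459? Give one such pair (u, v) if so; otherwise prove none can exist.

gcd(3110, 2515) = 5, so every integer of the form 3110u + 2515v is a multiple of 5.
But 459 = 5·91 + 4, so 5 ∤ 459.
So the equation is unsolvable over ℤ.

There are no such integers.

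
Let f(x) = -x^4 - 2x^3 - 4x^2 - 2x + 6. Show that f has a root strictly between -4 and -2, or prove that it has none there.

f(-4) = -178 and f(-2) = -6, both negative, so a sign-change argument is unavailable; we show f keeps this sign on the whole interval.
Substitute x = -2 − u, where 0 < u < 2 on the interval. Expanding, f(-2 − u) = -u^4 - 6u^3 - 16u^2 - 22u - 6.
All 5 nonzero coefficients of this polynomial in u are negative; hence for u > 0 the value is a sum of negative terms (the constant -6 among them).
So f is strictly negative on (-4, -2); no root exists in the interval.

No.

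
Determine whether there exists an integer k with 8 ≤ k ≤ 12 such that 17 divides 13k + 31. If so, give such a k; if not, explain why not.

Try k = 12: 13·12 + 31 = 187 = 11·17, which is divisible by 17.

k = 12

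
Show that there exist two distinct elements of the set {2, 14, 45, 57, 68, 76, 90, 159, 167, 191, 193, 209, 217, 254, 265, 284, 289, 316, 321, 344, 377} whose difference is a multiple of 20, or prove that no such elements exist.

Yes: 14 and 254.

Both 14 and 254 leave remainder 14 on division by 20; their difference 240 = 12·20 is a multiple of 20.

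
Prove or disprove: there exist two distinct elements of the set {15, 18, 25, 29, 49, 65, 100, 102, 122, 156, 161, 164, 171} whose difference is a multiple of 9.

Both 18 and 171 leave remainder 0 on division by 9; their difference 153 = 17·9 is a multiple of 9.

The pair (18, 171) works.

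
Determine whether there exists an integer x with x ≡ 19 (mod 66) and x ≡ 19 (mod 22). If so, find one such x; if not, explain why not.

x = 19

Here gcd(66, 22) = 22, and both 19 and 19 leave remainder 19 mod 22, so the system is consistent.
The smallest candidate x = 19 works directly: 19 ≡ 19 (mod 22).
Indeed 19 ≡ 19 (mod 66) and 19 ≡ 19 (mod 22).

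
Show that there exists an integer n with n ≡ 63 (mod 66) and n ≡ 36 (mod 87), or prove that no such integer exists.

The moduli are not coprime: gcd(66, 87) = 3. Compatibility requires 3 ∣ (36 − 63) = -27, which holds, so solutions exist.
Write n = 63 + 66t. Then 66t ≡ 36 − 63 ≡ 60 (mod 87); dividing through by 3 gives 22t ≡ 20 (mod 29).
Invert 22 mod 29 by the Euclidean algorithm: 29 = 1·22 + 7, 22 = 3·7 + 1, 7 = 7·1 + 0; back-substituting, 1 = 22 − 3·7 = 22 − 3·(29 − 1·22) = −3·29 + 4·22. Hence 22·4 ≡ 1, so 22⁻¹ ≡ 4 (mod 29).
Multiplying by 4: t ≡ 4·20 = 80 ≡ 22 (mod 29).
Then n = 63 + 66·22 = 1515.
Verify: 1515 = 22·66 + 63 and 1515 = 17·87 + 36. ✓

n = 1515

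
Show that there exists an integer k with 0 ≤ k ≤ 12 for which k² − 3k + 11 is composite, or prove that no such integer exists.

At k = 9: 9² − 3·9 + 11 = 65 = 5·13, which is composite.

k = 9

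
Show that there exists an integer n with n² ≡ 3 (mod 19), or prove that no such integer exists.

Since (19 − n)² ≡ n² (mod 19), it suffices to square n = 0, 1, …, 9: the residues are 0, 1, 4, 9, 16, 6, 17, 11, 7, 5.
So the quadratic residues mod 19 are {0, 1, 4, 5, 6, 7, 9, 11, 16, 17}, and 3 is not among them.
Therefore n² ≡ 3 (mod 19) has no solution.

No such integer exists.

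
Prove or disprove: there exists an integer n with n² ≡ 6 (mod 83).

No such integer exists.

Apply Euler's criterion with the prime 83: 6 is a quadratic residue iff 6^41 ≡ 1 (mod 83), and a non-residue iff it is ≡ −1.
Repeated squaring mod 83: 6^2 = 36 ≡ 36; 6^4 ≡ 36² = 1296 ≡ 51; 6^8 ≡ 51² = 2601 ≡ 28; 6^16 ≡ 28² = 784 ≡ 37; 6^32 ≡ 37² = 1369 ≡ 41.
Since 41 = 32 + 8 + 1, 6^41 ≡ 41 · 28 · 6; multiplying out mod 83: 41·28 = 1148 ≡ 69, then 69·6 = 414 ≡ 82. Thus 6^41 ≡ 82 ≡ −1 (mod 83).
By Euler's criterion 6 is a quadratic non-residue mod 83: no n satisfies n² ≡ 6 (mod 83).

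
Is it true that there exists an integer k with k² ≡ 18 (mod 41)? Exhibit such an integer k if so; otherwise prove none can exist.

k = 10

Take k = 10. Then 10² = 100 = 2·41 + 18, so 10² ≡ 18 (mod 41).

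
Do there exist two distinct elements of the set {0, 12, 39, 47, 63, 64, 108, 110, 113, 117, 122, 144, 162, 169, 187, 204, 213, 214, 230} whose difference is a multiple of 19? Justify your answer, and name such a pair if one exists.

Two integers differ by a multiple of 19 exactly when they have the same residue mod 19. The residues are 0↦0, 12↦12, 39↦1, 47↦9, 63↦6, 64↦7, 108↦13, 110↦15, 113↦18, 117↦3, 122↦8, 144↦11, 162↦10, 169↦17, 187↦16, 204↦14, 213↦4, 214↦5, 230↦2.
All 19 residues are distinct, so no two elements differ by a multiple of 19.

No, no such pair exists.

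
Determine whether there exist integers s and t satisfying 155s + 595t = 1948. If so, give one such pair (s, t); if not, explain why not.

There are no such integers.

Any value of 155s + 595t is a multiple of gcd(155, 595) = 5.
But 1948 = 5·389 + 3, so 5 ∤ 1948.
Therefore 155s + 595t = 1948 has no solution in integers.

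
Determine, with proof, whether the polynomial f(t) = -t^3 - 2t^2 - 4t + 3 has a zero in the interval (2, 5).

f(2) = -21 and f(5) = -192, both negative.
f'(t) = -3t^2 - 4t - 4 has discriminant (-4)² − 4·(-3)·(-4) = -32 < 0, so f' has no real roots and is negative for every real t.
So f is strictly decreasing; between 2 and 5 its values lie between f(2) = -21 and f(5) = -192, all negative. Therefore f has no root in (2, 5).

f has no root in that interval.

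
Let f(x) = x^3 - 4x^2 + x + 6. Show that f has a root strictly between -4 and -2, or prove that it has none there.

f(-4) = -126 and f(-2) = -20, both negative, so a sign-change argument is unavailable; we show f keeps this sign on the whole interval.
Shift to the endpoint -2: with x = -2 − u (0 < u < 2), one computes f(-2 − u) = -u^3 - 10u^2 - 29u - 20.
The nonzero coefficients here are all negative, so for u > 0 every term is negative (or zero), and the constant term -20 is strictly negative.
Therefore f(x) < 0 throughout (-4, -2), and f has no zero there.

f has no root in that interval.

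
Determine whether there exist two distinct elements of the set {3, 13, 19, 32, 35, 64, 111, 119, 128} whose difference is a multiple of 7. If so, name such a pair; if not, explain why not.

13 mod 7 = 6 and 111 mod 7 = 6, so 111 − 13 = 98 = 14·7.

13 and 111 are such a pair.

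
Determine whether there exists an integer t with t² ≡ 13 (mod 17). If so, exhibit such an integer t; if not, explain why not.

t = 9 works: 9² = 81, and 81 − 13 = 68 = 4·17.

t = 9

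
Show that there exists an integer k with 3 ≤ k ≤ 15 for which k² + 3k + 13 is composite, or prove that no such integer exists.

At k = 13: 13² + 3·13 + 13 = 221 = 13·17, which is composite.

k = 13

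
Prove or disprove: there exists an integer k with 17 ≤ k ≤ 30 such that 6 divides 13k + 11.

For k = 17, 18 the values 232, 245 are not multiples of 6. Try k = 19: 13·19 + 11 = 258 = 43·6, which is divisible by 6.

k = 19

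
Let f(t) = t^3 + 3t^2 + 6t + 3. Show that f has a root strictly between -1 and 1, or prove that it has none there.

f(-1) = -1 and f(1) = 13, which have opposite signs.
As a polynomial, f is continuous on every closed interval.
By the Intermediate Value Theorem f must vanish at some point of (-1, 1).

Yes, f has a root in the interval.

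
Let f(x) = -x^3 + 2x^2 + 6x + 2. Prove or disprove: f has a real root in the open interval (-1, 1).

f(-1) = -1 and f(1) = 9, which have opposite signs.
As a polynomial, f is continuous on every closed interval.
By the Intermediate Value Theorem, f takes the value 0 somewhere in the open interval.

Yes, f has a root in the interval.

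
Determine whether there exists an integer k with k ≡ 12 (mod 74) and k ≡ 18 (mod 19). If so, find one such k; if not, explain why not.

gcd(74, 19) = 1, so the Chinese Remainder Theorem guarantees exactly one residue class mod 1406 satisfying both.
Any solution of the first congruence is k = 12 + 74t; substituting into the second, 74t ≡ 18 − 12 ≡ 6 (mod 19).
74 ≡ 17 (mod 19), so this reads 17t ≡ 6 (mod 19). To invert 17 modulo 19: 19 = 1·17 + 2, 17 = 8·2 + 1, 2 = 2·1 + 0, and unwinding, 1 = 17 − 8·2 = 17 − 8·(19 − 1·17) = −8·19 + 9·17. Thus 17⁻¹ ≡ 9 (mod 19).
Multiplying by 9: t ≡ 9·6 = 54 ≡ 16 (mod 19).
With t = 16: k = 12 + 74·16 = 1196.
Verify: 1196 = 16·74 + 12 and 1196 = 62·19 + 18. ✓

k = 1196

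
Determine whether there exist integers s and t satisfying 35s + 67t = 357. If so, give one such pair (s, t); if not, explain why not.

s = 37, t = -14

Since gcd(35, 67) = 1, every integer is an integer combination of 35 and 67.
Dividing repeatedly: 67 = 1·35 + 32, 35 = 1·32 + 3, 32 = 10·3 + 2, 3 = 1·2 + 1, 2 = 2·1 + 0.
Working back up the chain: 1 = 3 − 1·2 = 3 − (32 − 10·3) = −32 + 11·3 = −32 + 11·(35 − 1·32) = 11·35 − 12·32 = 11·35 − 12·(67 − 1·35) = −12·67 + 23·35. So 35·23 + 67·(-12) = 1.
Multiplying through by 357: s = 23·357 = 8211, t = (-12)·357 = -4284 is a solution.
Subtracting 122·67 from s and adding 122·35 to t gives the tidier solution (37, -14).
Check: 35·37 + 67·(-14) = 1295 − 938 = 357. ✓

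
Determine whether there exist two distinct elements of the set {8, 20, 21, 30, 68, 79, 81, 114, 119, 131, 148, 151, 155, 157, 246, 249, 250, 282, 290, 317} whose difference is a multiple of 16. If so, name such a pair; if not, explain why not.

Reduce each element mod 16: 8↦8, 20↦4, 21↦5, 30↦14, 68↦4, 79↦15, 81↦1, 114↦2, 119↦7, 131↦3, 148↦4, 151↦7, 155↦11, 157↦13, 246↦6, 249↦9, 250↦10, 282↦10, 290↦2, 317↦13. The residue 4 repeats (at 20 and 68), and 68 − 20 = 48 = 3·16.

The pair (20, 68) works.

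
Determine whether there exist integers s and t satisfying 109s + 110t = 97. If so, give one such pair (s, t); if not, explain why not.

Since gcd(109, 110) = 1, every integer is an integer combination of 109 and 110.
Euclidean algorithm: 110 = 1·109 + 1, 109 = 109·1 + 0.
Back-substituting, 1 = 110 − 1·109; that is, 109·(-1) + 110·1 = 1.
Multiplying through by 97: s = (-1)·97 = -97, t = 1·97 = 97 is a solution.
Shifting by a multiple of (110, −109) keeps it a solution: s = -97 + 1·110 = 13, t = 97 − 1·109 = -12.
Check: 109·13 + 110·(-12) = 1417 − 1320 = 97. ✓

s = 13, t = -12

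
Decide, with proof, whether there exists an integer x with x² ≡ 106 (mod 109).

Take x = 18. Then 18² = 324 = 2·109 + 106, so 18² ≡ 106 (mod 109).

x = 18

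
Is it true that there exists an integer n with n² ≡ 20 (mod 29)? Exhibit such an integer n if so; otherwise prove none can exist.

n = 7 works: 7² = 49, and 49 − 20 = 29 = 1·29.

n = 7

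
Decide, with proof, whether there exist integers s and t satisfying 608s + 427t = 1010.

Since gcd(608, 427) = 1, every integer is an integer combination of 608 and 427.
Dividing repeatedly: 608 = 1·427 + 181, 427 = 2·181 + 65, 181 = 2·65 + 51, 65 = 1·51 + 14, 51 = 3·14 + 9, 14 = 1·9 + 5, 9 = 1·5 + 4, 5 = 1·4 + 1, 4 = 4·1 + 0.
Back-substituting, 1 = 5 − 1·4 = 5 − (9 − 1·5) = −9 + 2·5 = −9 + 2·(14 − 1·9) = 2·14 − 3·9 = 2·14 − 3·(51 − 3·14) = −3·51 + 11·14 = −3·51 + 11·(65 − 1·51) = 11·65 − 14·51 = 11·65 − 14·(181 − 2·65) = −14·181 + 39·65 = −14·181 + 39·(427 − 2·181) = 39·427 − 92·181 = 39·427 − 92·(608 − 1·427) = −92·608 + 131·427; that is, 608·(-92) + 427·131 = 1.
Multiplying through by 1010: s = (-92)·1010 = -92920, t = 131·1010 = 132310 is a solution.
Shifting by a multiple of (427, −608) keeps it a solution: s = -92920 + 218·427 = 166, t = 132310 − 218·608 = -234.
Check: 608·166 + 427·(-234) = 100928 − 99918 = 1010. ✓

s = 166, t = -234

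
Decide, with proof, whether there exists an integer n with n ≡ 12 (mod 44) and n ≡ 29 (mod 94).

There is no such integer.

Both moduli are multiples of 2 = gcd(44, 94), so any solution would satisfy n ≡ 12 and n ≡ 29 modulo 2 simultaneously.
These are incompatible: 12 − 29 = -17 is not divisible by 2.
So no integer satisfies both congruences.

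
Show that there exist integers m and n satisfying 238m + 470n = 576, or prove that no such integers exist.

gcd(238, 470) = 2, and 2 divides 576, so integer solutions exist.
Dividing through by 2 reduces the equation to 119m + 235n = 288.
Euclidean algorithm: 235 = 1·119 + 116, 119 = 1·116 + 3, 116 = 38·3 + 2, 3 = 1·2 + 1, 2 = 2·1 + 0.
Working back up the chain: 1 = 3 − 1·2 = 3 − (116 − 38·3) = −116 + 39·3 = −116 + 39·(119 − 1·116) = 39·119 − 40·116 = 39·119 − 40·(235 − 1·119) = −40·235 + 79·119. So 119·79 + 235·(-40) = 1.
Multiplying through by 288: m = 79·288 = 22752, n = (-40)·288 = -11520 is a solution.
Shifting by a multiple of (235, −119) keeps it a solution: m = 22752 − 96·235 = 192, n = -11520 + 96·119 = -96.
Indeed 238·192 + 470·(-96) = 45696 − 45120 = 576.

m = 192, n = -96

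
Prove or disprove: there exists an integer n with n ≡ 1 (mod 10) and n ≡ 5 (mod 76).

n = 81

Here gcd(10, 76) = 2, and both 1 and 5 leave remainder 1 mod 2, so the system is consistent.
Put n = 1 + 10t, so we need 10t ≡ 4 (mod 76), equivalently (divide by 2) 5t ≡ 2 (mod 38).
Note 5·23 = 115 ≡ 1 (mod 38) (as 115 − 1 = 3·38), so 5⁻¹ ≡ 23.
Therefore t ≡ 23·2 = 46 ≡ 8 (mod 38).
Then n = 1 + 10·8 = 81.
Indeed 81 ≡ 1 (mod 10) and 81 ≡ 5 (mod 76).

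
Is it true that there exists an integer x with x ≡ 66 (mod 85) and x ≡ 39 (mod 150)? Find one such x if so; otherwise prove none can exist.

There is no such integer.

Both moduli are multiples of 5 = gcd(85, 150), so any solution would satisfy x ≡ 66 and x ≡ 39 modulo 5 simultaneously.
However 66 ≡ 1 and 39 ≡ 4 (mod 5), and 1 ≠ 4.
Therefore no such x exists.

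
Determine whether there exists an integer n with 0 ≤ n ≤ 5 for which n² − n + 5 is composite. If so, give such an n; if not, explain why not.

At n = 5: 5² − 5 + 5 = 25 = 5·5, which is composite.

n = 5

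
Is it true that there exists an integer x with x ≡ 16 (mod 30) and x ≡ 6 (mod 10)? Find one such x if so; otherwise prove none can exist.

x = 16

gcd(30, 10) = 10. A simultaneous solution exists iff 16 ≡ 6 (mod 10); here 16 mod 10 = 6 = 6 mod 10, so it does.
The smallest candidate x = 16 works directly: 16 ≡ 6 (mod 10).
Indeed 16 ≡ 16 (mod 30) and 16 ≡ 6 (mod 10).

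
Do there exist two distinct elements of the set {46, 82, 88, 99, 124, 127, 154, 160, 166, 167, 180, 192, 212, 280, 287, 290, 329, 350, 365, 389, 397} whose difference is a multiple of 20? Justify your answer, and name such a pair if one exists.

Reduce each element mod 20: 46↦6, 82↦2, 88↦8, 99↦19, 124↦4, 127↦7, 154↦14, 160↦0, 166↦6, 167↦7, 180↦0, 192↦12, 212↦12, 280↦0, 287↦7, 290↦10, 329↦9, 350↦10, 365↦5, 389↦9, 397↦17. The residue 6 repeats (at 46 and 166), and 166 − 46 = 120 = 6·20.

Yes: 46 and 166.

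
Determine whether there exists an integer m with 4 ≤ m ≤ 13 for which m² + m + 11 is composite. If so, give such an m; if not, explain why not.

At m = 11: 11² + 11 + 11 = 143 = 11·13, which is composite.

m = 11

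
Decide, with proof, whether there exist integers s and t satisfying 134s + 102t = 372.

s = 18, t = -20

gcd(134, 102) = 2, and 2 divides 372, so integer solutions exist.
Dividing through by 2 reduces the equation to 67s + 51t = 186.
Run the Euclidean algorithm on 67 and 51: 67 = 1·51 + 16, 51 = 3·16 + 3, 16 = 5·3 + 1, 3 = 3·1 + 0.
Working back up the chain: 1 = 16 − 5·3 = 16 − 5·(51 − 3·16) = −5·51 + 16·16 = −5·51 + 16·(67 − 1·51) = 16·67 − 21·51. So 67·16 + 51·(-21) = 1.
Multiplying through by 186: s = 16·186 = 2976, t = (-21)·186 = -3906 is a solution.
Shifting by a multiple of (51, −67) keeps it a solution: s = 2976 − 58·51 = 18, t = -3906 + 58·67 = -20.
Indeed 134·18 + 102·(-20) = 2412 − 2040 = 372.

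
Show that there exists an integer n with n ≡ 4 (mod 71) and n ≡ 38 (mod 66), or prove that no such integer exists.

The moduli 71 and 66 are coprime, so by the Chinese Remainder Theorem a unique solution modulo 4686 exists.
Any solution of the first congruence is n = 4 + 71t; substituting into the second, 71t ≡ 38 − 4 ≡ 34 (mod 66).
71 ≡ 5 (mod 66), so this reads 5t ≡ 34 (mod 66). To invert 5 modulo 66: 66 = 13·5 + 1, 5 = 5·1 + 0, and unwinding, 1 = 66 − 13·5. Thus 5⁻¹ ≡ -13 ≡ 53 (mod 66).
Multiplying by 53: t ≡ 53·34 = 1802 ≡ 20 (mod 66).
With t = 20: n = 4 + 71·20 = 1424.
Check: 1424 mod 71 = 4, 1424 mod 66 = 38. ✓

n = 1424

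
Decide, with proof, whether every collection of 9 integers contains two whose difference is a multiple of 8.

Each integer lies in one of the 8 residue classes modulo 8.
Since 9 > 8, two of the 9 integers must share a residue class by the pigeonhole principle; call them a and b.
Equal remainders mean a − b ≡ 0 (mod 8), so 8 divides their difference.

Yes.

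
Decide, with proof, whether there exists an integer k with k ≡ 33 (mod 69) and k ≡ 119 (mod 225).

Both moduli are multiples of 3 = gcd(69, 225), so any solution would satisfy k ≡ 33 and k ≡ 119 modulo 3 simultaneously.
These are incompatible: 33 − 119 = -86 is not divisible by 3.
So no integer satisfies both congruences.

There is no such integer.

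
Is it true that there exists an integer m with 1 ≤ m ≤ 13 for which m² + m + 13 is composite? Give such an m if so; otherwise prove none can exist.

m = 3

At m = 3: 3² + 3 + 13 = 25 = 5·5, which is composite.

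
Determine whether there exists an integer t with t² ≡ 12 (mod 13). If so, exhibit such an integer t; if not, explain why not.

t = 8

t = 8 works: 8² = 64, and 64 − 12 = 52 = 4·13.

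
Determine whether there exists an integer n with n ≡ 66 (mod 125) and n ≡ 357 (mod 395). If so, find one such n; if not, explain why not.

There is no such integer.

Both moduli are multiples of 5 = gcd(125, 395), so any solution would satisfy n ≡ 66 and n ≡ 357 modulo 5 simultaneously.
These are incompatible: 66 − 357 = -291 is not divisible by 5.
Hence the system has no solution.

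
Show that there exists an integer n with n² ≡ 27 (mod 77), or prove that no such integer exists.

Since 7 ∣ 77, a solution of n² ≡ 27 (mod 77) would also satisfy n² ≡ 27 ≡ 6 (mod 7).
Squares mod 7 repeat after n = 3 (as (−n)² = n²); for n = 0..3 they are 0, 1, 4, 2.
So the quadratic residues mod 7 are {0, 1, 2, 4}, and 6 is not among them.
Hence no integer n has n² ≡ 27 (mod 77).

There is no such integer.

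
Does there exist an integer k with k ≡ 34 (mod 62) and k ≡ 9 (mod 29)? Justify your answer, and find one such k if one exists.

k = 96

gcd(62, 29) = 1, so the Chinese Remainder Theorem guarantees exactly one residue class mod 1798 satisfying both.
Write k = 34 + 62t and require 34 + 62t ≡ 9 (mod 29), i.e. 62t ≡ 4 (mod 29).
62 ≡ 4 (mod 29), so this reads 4t ≡ 4 (mod 29). Note 4·22 = 88 ≡ 1 (mod 29) (as 88 − 1 = 3·29), so 4⁻¹ ≡ 22.
Multiplying by 22: t ≡ 22·4 = 88 ≡ 1 (mod 29).
Taking t = 1 gives k = 34 + 62·1 = 96.
Check: 96 mod 62 = 34, 96 mod 29 = 9. ✓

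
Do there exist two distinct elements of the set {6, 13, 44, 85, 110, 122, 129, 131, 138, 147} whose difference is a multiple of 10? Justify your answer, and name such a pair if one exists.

Reduce each element modulo 10: 6↦6, 13↦3, 44↦4, 85↦5, 110↦0, 122↦2, 129↦9, 131↦1, 138↦8, 147↦7.
All 10 residues are distinct, so no two elements differ by a multiple of 10.

There is no such pair.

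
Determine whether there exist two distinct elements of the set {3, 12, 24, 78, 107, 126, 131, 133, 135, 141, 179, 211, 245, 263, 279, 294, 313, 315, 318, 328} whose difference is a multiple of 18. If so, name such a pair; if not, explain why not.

Yes: 12 and 318.

12 mod 18 = 12 and 318 mod 18 = 12, so 318 − 12 = 306 = 17·18.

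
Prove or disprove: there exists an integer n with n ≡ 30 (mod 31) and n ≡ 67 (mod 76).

The moduli 31 and 76 are coprime, so by the Chinese Remainder Theorem a unique solution modulo 2356 exists.
Any solution of the first congruence is n = 30 + 31t; substituting into the second, 31t ≡ 67 − 30 ≡ 37 (mod 76).
To invert 31 modulo 76: 76 = 2·31 + 14, 31 = 2·14 + 3, 14 = 4·3 + 2, 3 = 1·2 + 1, 2 = 2·1 + 0, and unwinding, 1 = 3 − 1·2 = 3 − (14 − 4·3) = −14 + 5·3 = −14 + 5·(31 − 2·14) = 5·31 − 11·14 = 5·31 − 11·(76 − 2·31) = −11·76 + 27·31. Thus 31⁻¹ ≡ 27 (mod 76).
Therefore t ≡ 27·37 = 999 ≡ 11 (mod 76).
Taking t = 11 gives n = 30 + 31·11 = 371.
Indeed 371 ≡ 30 (mod 31) and 371 ≡ 67 (mod 76).

n = 371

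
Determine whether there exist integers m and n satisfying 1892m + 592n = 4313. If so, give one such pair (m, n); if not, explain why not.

No such integers exist.

Both 1892 and 592 are divisible by gcd(1892, 592) = 4, hence so is any combination 1892m + 592n.
But 4313 = 4·1078 + 1, so 4 ∤ 4313.
Therefore 1892m + 592n = 4313 has no solution in integers.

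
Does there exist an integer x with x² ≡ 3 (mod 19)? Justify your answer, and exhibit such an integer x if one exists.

Computing x² mod 19 for x = 0, 1, …, 9 (enough, by the symmetry x ↦ 19 − x) gives 0, 1, 4, 9, 16, 6, 17, 11, 7, 5.
So the quadratic residues mod 19 are {0, 1, 4, 5, 6, 7, 9, 11, 16, 17}, and 3 is not among them.
Therefore x² ≡ 3 (mod 19) has no solution.

No, no such integer exists.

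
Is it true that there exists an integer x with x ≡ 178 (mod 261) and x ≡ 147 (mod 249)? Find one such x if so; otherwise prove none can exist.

Reduce both congruences modulo 3, which divides 261 and 249: they say x ≡ 178 (mod 3) and x ≡ 147 (mod 3).
However 178 ≡ 1 and 147 ≡ 0 (mod 3), and 1 ≠ 0.
Hence the system has no solution.

There is no such integer.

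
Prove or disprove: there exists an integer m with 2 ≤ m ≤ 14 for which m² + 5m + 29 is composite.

m = 14

At m = 14: 14² + 5·14 + 29 = 295 = 5·59, which is composite.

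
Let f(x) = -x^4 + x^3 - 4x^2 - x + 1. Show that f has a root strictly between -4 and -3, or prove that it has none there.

The endpoint values f(-4) = -379 and f(-3) = -140 are both negative. Claim: f(x) < 0 for every x in (-4, -3).
Substitute x = -3 − u, where 0 < u < 1 on the interval. Expanding, f(-3 − u) = -u^4 - 13u^3 - 67u^2 - 158u - 140.
All 5 nonzero coefficients of this polynomial in u are negative; hence for u > 0 the value is a sum of negative terms (the constant -140 among them).
So f is strictly negative on (-4, -3); no root exists in the interval.

No.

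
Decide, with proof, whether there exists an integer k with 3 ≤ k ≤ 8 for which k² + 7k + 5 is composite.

k = 5

At k = 5: 5² + 7·5 + 5 = 65 = 5·13, which is composite.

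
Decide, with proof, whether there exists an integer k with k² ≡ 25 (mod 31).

k = 5

Take k = 5. Then 5² = 25, and since 0 ≤ 25 < 31 this is already reduced: 5² ≡ 25 (mod 31).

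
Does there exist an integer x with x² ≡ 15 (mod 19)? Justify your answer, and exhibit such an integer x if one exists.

Squares mod 19 repeat after x = 9 (as (−x)² = x²); for x = 0..9 they are 0, 1, 4, 9, 16, 6, 17, 11, 7, 5.
So the quadratic residues mod 19 are {0, 1, 4, 5, 6, 7, 9, 11, 16, 17}, and 15 is not among them.
Hence no integer x has x² ≡ 15 (mod 19).

No such integer exists.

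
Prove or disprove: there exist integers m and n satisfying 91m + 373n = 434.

91 and 373 are coprime, so 91m + 373n ranges over all of ℤ.
Dividing repeatedly: 373 = 4·91 + 9, 91 = 10·9 + 1, 9 = 9·1 + 0.
Unwinding: 1 = 91 − 10·9 = 91 − 10·(373 − 4·91) = −10·373 + 41·91, i.e. 91·41 + 373·(-10) = 1.
Multiplying through by 434: m = 41·434 = 17794, n = (-10)·434 = -4340 is a solution.
Shifting by a multiple of (373, −91) keeps it a solution: m = 17794 − 47·373 = 263, n = -4340 + 47·91 = -63.
Check: 91·263 + 373·(-63) = 23933 − 23499 = 434. ✓

m = 263, n = -63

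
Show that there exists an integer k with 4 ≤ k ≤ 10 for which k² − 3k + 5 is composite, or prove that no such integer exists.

At k = 4: 4² − 3·4 + 5 = 9 = 3·3, which is composite.

k = 4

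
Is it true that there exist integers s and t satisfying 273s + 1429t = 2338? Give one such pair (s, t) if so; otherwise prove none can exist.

273 and 1429 are coprime, so 273s + 1429t ranges over all of ℤ.
Dividing repeatedly: 1429 = 5·273 + 64, 273 = 4·64 + 17, 64 = 3·17 + 13, 17 = 1·13 + 4, 13 = 3·4 + 1, 4 = 4·1 + 0.
Working back up the chain: 1 = 13 − 3·4 = 13 − 3·(17 − 1·13) = −3·17 + 4·13 = −3·17 + 4·(64 − 3·17) = 4·64 − 15·17 = 4·64 − 15·(273 − 4·64) = −15·273 + 64·64 = −15·273 + 64·(1429 − 5·273) = 64·1429 − 335·273. So 273·(-335) + 1429·64 = 1.
Times 2338: 273·(-783230) + 1429·149632 = 2338, so (-783230, 149632) solves it.
Shifting by a multiple of (1429, −273) keeps it a solution: s = -783230 + 549·1429 = 1291, t = 149632 − 549·273 = -245.
Check: 273·1291 + 1429·(-245) = 352443 − 350105 = 2338. ✓

s = 1291, t = -245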